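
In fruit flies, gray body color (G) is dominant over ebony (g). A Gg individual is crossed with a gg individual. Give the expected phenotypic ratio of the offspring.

Punnett square for Gg × gg:
Offspring genotypes: 2 Gg, 2 gg
gray: 2, ebony: 2
Ratio: 1:1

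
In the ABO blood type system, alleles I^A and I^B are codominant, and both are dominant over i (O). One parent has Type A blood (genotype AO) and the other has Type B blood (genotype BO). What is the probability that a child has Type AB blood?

Cross: AO × BO
Possible offspring genotypes: 1 AB, 1 AO, 1 BO, 1 OO
Blood type counts: 1 Type AB, 1 Type A, 1 Type B, 1 Type O
Probability of Type AB: 1/4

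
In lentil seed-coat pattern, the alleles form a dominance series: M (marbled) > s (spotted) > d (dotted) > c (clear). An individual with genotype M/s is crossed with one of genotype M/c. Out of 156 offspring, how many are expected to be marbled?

Cross: M/s × M/c
Allele dominance: M > s > d > c
Offspring genotypes: 1 M/M, 1 M/c, 1 M/s, 1 s/c
Phenotype counts: 3 marbled, 1 spotted
marbled: 3 out of 4 → fraction 3/4
Expected count = 3/4 × 156 = 117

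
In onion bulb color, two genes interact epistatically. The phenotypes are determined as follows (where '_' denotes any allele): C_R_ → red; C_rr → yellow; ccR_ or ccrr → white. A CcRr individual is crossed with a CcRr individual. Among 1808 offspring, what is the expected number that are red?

Cross: CcRr × CcRr — consider each gene separately:
C gene: Cc × Cc → 1 CC, 2 Cc, 1 cc → 3 C_ : 1 cc (out of 4)
R gene: Rr × Rr → 1 RR, 2 Rr, 1 rr → 3 R_ : 1 rr (out of 4)
Genotype classes (out of 4 × 4 = 16): C_R_ = 3×3 = 9; C_rr = 3×1 = 3; ccR_ = 1×3 = 3; ccrr = 1×1 = 1
Apply the phenotype rules: C_R_ (9) → red; C_rr (3) → yellow; ccR_ (3) + ccrr (1) → white
Phenotype counts (out of 16): 9 red, 3 yellow, 4 white
red: 9 out of 16 → fraction 9/16
Expected count = 9/16 × 1808 = 1017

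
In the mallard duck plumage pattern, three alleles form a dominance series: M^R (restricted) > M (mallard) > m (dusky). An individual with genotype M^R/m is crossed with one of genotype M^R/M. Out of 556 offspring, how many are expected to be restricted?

Cross: M^R/m × M^R/M
Allele dominance: M^R > M > m
Offspring genotypes: 1 M^R/M^R, 1 M^R/M, 1 M^R/m, 1 M/m
Phenotype counts: 3 restricted, 1 mallard
restricted: 3 out of 4 → fraction 3/4
Expected count = 3/4 × 556 = 417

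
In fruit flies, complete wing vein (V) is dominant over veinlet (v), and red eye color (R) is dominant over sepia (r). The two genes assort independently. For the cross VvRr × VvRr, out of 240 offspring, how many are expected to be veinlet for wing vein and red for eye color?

Dihybrid cross VvRr × VvRr — consider each gene separately:
wing vein: Vv × Vv → 1 VV, 2 Vv, 1 vv → 3 V_ : 1 vv (out of 4)
eye color: Rr × Rr → 1 RR, 2 Rr, 1 rr → 3 R_ : 1 rr (out of 4)
Looking for: veinlet (vv) and red (R_)
P(veinlet) = 1/4, P(red) = 3/4
P(both) = 1/4 × 3/4 = 3/16
Expected count = 3/16 × 240 = 45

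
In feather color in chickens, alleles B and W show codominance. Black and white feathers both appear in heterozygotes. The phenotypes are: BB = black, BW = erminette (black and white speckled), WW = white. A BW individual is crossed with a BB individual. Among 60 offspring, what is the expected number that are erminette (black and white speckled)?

Punnett square for BW × BB:
Offspring genotypes: 2 BB, 2 BW
Phenotype counts: 2 black, 2 erminette (black and white speckled)
erminette (black and white speckled): 2 out of 4 → fraction 1/2
Expected count = 1/2 × 60 = 30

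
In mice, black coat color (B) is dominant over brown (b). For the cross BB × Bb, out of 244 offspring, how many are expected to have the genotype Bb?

Punnett square for BB × Bb:
Offspring genotypes: 2 BB, 2 Bb
Total offspring: 4
Count with target: 2
Probability: 2/4 = 1/2
Expected count = 1/2 × 244 = 122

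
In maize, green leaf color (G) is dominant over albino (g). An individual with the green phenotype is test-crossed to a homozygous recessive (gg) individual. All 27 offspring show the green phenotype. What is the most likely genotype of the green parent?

Test cross: ? × gg
All offspring are green.
If the unknown parent were heterozygous (Gg), about half of 27 offspring would be albino; none are. The unknown parent is most likely homozygous dominant (GG).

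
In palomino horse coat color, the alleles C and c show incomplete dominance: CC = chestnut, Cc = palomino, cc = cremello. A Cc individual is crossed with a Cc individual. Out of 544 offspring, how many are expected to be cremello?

Punnett square for Cc × Cc:
Offspring genotypes: 1 CC, 2 Cc, 1 cc
Phenotype counts: 1 chestnut, 2 palomino, 1 cremello
cremello: 1 out of 4 → fraction 1/4
Expected count = 1/4 × 544 = 136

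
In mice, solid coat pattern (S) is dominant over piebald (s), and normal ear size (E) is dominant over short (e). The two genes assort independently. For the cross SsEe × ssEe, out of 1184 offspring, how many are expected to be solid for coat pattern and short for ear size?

Dihybrid cross SsEe × ssEe — consider each gene separately:
coat pattern: Ss × ss → 2 Ss, 2 ss → 2 S_ : 2 ss (out of 4)
ear size: Ee × Ee → 1 EE, 2 Ee, 1 ee → 3 E_ : 1 ee (out of 4)
Looking for: solid (S_) and short (ee)
P(solid) = 2/4, P(short) = 1/4
P(both) = 2/4 × 1/4 = 2/16 = 1/8
Expected count = 1/8 × 1184 = 148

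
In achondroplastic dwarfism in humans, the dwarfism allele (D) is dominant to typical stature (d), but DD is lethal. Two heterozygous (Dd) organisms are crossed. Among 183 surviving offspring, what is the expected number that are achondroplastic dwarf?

Cross: Dd × Dd
Punnett square offspring (before lethality): 1 DD, 2 Dd, 1 dd
The DD genotype is lethal (embryos die); surviving offspring: 2 Dd, 1 dd
achondroplastic dwarf: 2 out of 3 → fraction 2/3
Expected count = 2/3 × 183 = 122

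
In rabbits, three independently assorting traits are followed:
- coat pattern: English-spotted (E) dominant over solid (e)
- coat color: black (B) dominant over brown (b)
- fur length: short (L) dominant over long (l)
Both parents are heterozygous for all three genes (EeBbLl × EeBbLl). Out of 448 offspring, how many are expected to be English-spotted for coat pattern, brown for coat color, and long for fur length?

Trihybrid cross: EeBbLl × EeBbLl
Each trait segregates independently with a 3:1 phenotypic ratio, so each gene contributes 3/4 (dominant) or 1/4 (recessive).
Target: English-spotted (coat pattern), brown (coat color), long (fur length)
Probability = product of independent per-trait probabilities
= 3/4 × 1/4 × 1/4 = 3/64
Expected count = 3/64 × 448 = 21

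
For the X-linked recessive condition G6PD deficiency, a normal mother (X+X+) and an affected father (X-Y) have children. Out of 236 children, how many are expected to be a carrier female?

Cross: X+X+ × X-Y
Offspring: 2 X+X-, 2 X+Y
Probability of a carrier female: 2/4 = 1/2
Expected count = 1/2 × 236 = 118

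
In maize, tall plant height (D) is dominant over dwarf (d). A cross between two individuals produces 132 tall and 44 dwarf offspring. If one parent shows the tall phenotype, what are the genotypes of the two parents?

Observed offspring: 132 tall, 44 dwarf
The observed ratio simplifies to 3:1. Dwarf (dd) offspring appear, so each parent must contribute one d allele. The parent stated to show tall carries D, so it is Dd. The other parent is then either Dd or dd: Dd × dd would give a 1:1 split, whereas Dd × Dd gives 3:1 — matching the data. So both parents are heterozygous (Dd × Dd).
Parent genotypes: Dd × Dd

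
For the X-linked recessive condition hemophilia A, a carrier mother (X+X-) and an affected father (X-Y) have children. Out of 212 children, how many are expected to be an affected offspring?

Cross: X+X- × X-Y
Offspring: 1 X+X-, 1 X+Y, 1 X-X-, 1 X-Y
Probability of an affected offspring: 2/4 = 1/2
Expected count = 1/2 × 212 = 106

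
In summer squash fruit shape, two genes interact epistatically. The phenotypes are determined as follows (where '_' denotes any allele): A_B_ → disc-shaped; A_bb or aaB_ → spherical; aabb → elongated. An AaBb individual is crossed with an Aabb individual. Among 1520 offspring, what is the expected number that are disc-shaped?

Cross: AaBb × Aabb — consider each gene separately:
A gene: Aa × Aa → 1 AA, 2 Aa, 1 aa → 3 A_ : 1 aa (out of 4)
B gene: Bb × bb → 2 Bb, 2 bb → 2 B_ : 2 bb (out of 4)
Genotype classes (out of 4 × 4 = 16): A_B_ = 3×2 = 6; A_bb = 3×2 = 6; aaB_ = 1×2 = 2; aabb = 1×2 = 2
Apply the phenotype rules: A_B_ (6) → disc-shaped; A_bb (6) + aaB_ (2) → spherical; aabb (2) → elongated
Phenotype counts (out of 16): 6 disc-shaped, 8 spherical, 2 elongated
disc-shaped: 6 out of 16 → fraction 3/8
Expected count = 3/8 × 1520 = 570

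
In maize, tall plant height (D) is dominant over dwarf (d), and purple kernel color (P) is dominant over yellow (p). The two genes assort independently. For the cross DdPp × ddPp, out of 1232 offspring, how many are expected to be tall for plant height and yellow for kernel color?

Dihybrid cross DdPp × ddPp — consider each gene separately:
plant height: Dd × dd → 2 Dd, 2 dd → 2 D_ : 2 dd (out of 4)
kernel color: Pp × Pp → 1 PP, 2 Pp, 1 pp → 3 P_ : 1 pp (out of 4)
Looking for: tall (D_) and yellow (pp)
P(tall) = 2/4, P(yellow) = 1/4
P(both) = 2/4 × 1/4 = 2/16 = 1/8
Expected count = 1/8 × 1232 = 154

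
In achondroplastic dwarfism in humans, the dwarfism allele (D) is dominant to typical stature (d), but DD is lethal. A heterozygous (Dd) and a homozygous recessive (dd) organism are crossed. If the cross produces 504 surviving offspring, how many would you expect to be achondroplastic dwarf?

Cross: Dd × dd
Punnett square offspring (before lethality): 2 Dd, 2 dd
No DD offspring are produced in this cross.
achondroplastic dwarf: 2 out of 4 → fraction 1/2
Expected count = 1/2 × 504 = 252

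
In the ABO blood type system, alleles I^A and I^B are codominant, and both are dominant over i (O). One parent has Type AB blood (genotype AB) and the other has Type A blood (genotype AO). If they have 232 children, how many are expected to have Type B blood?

Cross: AB × AO
Possible offspring genotypes: 1 AA, 1 AO, 1 AB, 1 BO
Blood type counts: 2 Type A, 1 Type AB, 1 Type B
Probability of Type B: 1/4
Expected count = 1/4 × 232 = 58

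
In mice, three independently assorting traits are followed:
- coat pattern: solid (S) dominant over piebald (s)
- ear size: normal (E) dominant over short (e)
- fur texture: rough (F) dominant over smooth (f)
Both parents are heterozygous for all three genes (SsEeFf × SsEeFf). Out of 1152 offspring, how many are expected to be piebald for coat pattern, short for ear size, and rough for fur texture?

Trihybrid cross: SsEeFf × SsEeFf
Each trait segregates independently with a 3:1 phenotypic ratio, so each gene contributes 3/4 (dominant) or 1/4 (recessive).
Target: piebald (coat pattern), short (ear size), rough (fur texture)
Probability = product of independent per-trait probabilities
= 1/4 × 1/4 × 3/4 = 3/64
Expected count = 3/64 × 1152 = 54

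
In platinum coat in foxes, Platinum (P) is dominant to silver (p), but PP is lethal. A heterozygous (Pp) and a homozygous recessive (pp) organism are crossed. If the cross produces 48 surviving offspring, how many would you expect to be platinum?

Cross: Pp × pp
Punnett square offspring (before lethality): 2 Pp, 2 pp
No PP offspring are produced in this cross.
platinum: 2 out of 4 → fraction 1/2
Expected count = 1/2 × 48 = 24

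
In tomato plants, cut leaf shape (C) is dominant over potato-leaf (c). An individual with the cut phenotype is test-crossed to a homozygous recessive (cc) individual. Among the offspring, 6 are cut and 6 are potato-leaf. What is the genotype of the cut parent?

Test cross: ? × cc
Offspring: 6 cut, 6 potato-leaf — approximately 1:1.
A 1:1 ratio in a test cross indicates the unknown parent is heterozygous (Cc).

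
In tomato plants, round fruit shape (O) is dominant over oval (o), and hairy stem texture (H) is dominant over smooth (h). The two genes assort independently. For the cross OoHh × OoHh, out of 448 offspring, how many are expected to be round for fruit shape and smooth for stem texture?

Dihybrid cross OoHh × OoHh — consider each gene separately:
fruit shape: Oo × Oo → 1 OO, 2 Oo, 1 oo → 3 O_ : 1 oo (out of 4)
stem texture: Hh × Hh → 1 HH, 2 Hh, 1 hh → 3 H_ : 1 hh (out of 4)
Looking for: round (O_) and smooth (hh)
P(round) = 3/4, P(smooth) = 1/4
P(both) = 3/4 × 1/4 = 3/16
Expected count = 3/16 × 448 = 84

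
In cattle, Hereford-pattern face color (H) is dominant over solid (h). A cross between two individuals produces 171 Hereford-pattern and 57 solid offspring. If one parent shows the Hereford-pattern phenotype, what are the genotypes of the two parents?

Observed offspring: 171 Hereford-pattern, 57 solid
The observed ratio simplifies to 3:1. Solid (hh) offspring appear, so each parent must contribute one h allele. The parent stated to show Hereford-pattern carries H, so it is Hh. The other parent is then either Hh or hh: Hh × hh would give a 1:1 split, whereas Hh × Hh gives 3:1 — matching the data. So both parents are heterozygous (Hh × Hh).
Parent genotypes: Hh × Hh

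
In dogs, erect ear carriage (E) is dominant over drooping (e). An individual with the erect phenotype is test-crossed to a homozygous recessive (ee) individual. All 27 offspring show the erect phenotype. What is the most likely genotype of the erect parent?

Test cross: ? × ee
All offspring are erect.
If the unknown parent were heterozygous (Ee), about half of 27 offspring would be drooping; none are. The unknown parent is most likely homozygous dominant (EE).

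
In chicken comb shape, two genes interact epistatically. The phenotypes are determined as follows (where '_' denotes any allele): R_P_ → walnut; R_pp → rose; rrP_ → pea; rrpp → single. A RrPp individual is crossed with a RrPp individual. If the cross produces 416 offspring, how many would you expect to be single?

Cross: RrPp × RrPp — consider each gene separately:
R gene: Rr × Rr → 1 RR, 2 Rr, 1 rr → 3 R_ : 1 rr (out of 4)
P gene: Pp × Pp → 1 PP, 2 Pp, 1 pp → 3 P_ : 1 pp (out of 4)
Genotype classes (out of 4 × 4 = 16): R_P_ = 3×3 = 9; R_pp = 3×1 = 3; rrP_ = 1×3 = 3; rrpp = 1×1 = 1
Apply the phenotype rules: R_P_ (9) → walnut; R_pp (3) → rose; rrP_ (3) → pea; rrpp (1) → single
Phenotype counts (out of 16): 9 walnut, 3 rose, 3 pea, 1 single
single: 1 out of 16 → fraction 1/16
Expected count = 1/16 × 416 = 26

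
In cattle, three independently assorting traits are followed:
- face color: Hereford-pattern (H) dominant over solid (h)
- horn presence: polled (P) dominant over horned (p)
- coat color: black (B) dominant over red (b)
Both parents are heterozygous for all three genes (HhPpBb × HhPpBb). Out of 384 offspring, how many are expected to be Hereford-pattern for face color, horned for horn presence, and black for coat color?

Trihybrid cross: HhPpBb × HhPpBb
Each trait segregates independently with a 3:1 phenotypic ratio, so each gene contributes 3/4 (dominant) or 1/4 (recessive).
Target: Hereford-pattern (face color), horned (horn presence), black (coat color)
Probability = product of independent per-trait probabilities
= 3/4 × 1/4 × 3/4 = 9/64
Expected count = 9/64 × 384 = 54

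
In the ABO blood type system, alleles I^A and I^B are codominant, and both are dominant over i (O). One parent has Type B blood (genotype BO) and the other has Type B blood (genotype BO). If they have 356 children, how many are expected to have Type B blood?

Cross: BO × BO
Possible offspring genotypes: 1 BB, 2 BO, 1 OO
Blood type counts: 3 Type B, 1 Type O
Probability of Type B: 3/4
Expected count = 3/4 × 356 = 267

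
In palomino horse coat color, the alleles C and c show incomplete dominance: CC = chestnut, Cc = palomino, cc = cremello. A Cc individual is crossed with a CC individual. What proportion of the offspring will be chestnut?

Punnett square for Cc × CC:
Offspring genotypes: 2 CC, 2 Cc
Phenotype counts: 2 chestnut, 2 palomino
chestnut: 2 out of 4
Probability: 2/4 = 1/2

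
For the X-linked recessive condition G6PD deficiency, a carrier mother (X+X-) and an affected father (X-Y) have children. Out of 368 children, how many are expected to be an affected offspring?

Cross: X+X- × X-Y
Offspring: 1 X+X-, 1 X+Y, 1 X-X-, 1 X-Y
Probability of an affected offspring: 2/4 = 1/2
Expected count = 1/2 × 368 = 184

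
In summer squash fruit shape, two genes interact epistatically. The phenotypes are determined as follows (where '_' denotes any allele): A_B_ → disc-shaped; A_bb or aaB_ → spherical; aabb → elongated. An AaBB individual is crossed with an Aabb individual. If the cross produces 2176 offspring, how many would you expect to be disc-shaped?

Cross: AaBB × Aabb — consider each gene separately:
A gene: Aa × Aa → 1 AA, 2 Aa, 1 aa → 3 A_ : 1 aa (out of 4)
B gene: BB × bb → 4 Bb → 4 B_ (out of 4)
Genotype classes (out of 4 × 4 = 16): A_B_ = 3×4 = 12; aaB_ = 1×4 = 4
Apply the phenotype rules: A_B_ (12) → disc-shaped; aaB_ (4) → spherical
Phenotype counts (out of 16): 12 disc-shaped, 4 spherical
disc-shaped: 12 out of 16 → fraction 3/4
Expected count = 3/4 × 2176 = 1632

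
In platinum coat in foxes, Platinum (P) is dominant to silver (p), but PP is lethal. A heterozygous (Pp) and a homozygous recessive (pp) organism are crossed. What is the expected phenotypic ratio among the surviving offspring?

Cross: Pp × pp
Punnett square offspring (before lethality): 2 Pp, 2 pp
No PP offspring are produced in this cross.
Ratio: 1 platinum : 1 silver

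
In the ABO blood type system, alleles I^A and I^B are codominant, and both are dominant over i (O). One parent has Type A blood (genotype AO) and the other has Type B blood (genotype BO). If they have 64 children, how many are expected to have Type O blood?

Cross: AO × BO
Possible offspring genotypes: 1 AB, 1 AO, 1 BO, 1 OO
Blood type counts: 1 Type AB, 1 Type A, 1 Type B, 1 Type O
Probability of Type O: 1/4
Expected count = 1/4 × 64 = 16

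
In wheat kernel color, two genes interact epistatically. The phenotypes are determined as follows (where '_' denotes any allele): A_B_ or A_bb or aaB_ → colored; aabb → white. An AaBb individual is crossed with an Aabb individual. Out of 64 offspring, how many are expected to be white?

Cross: AaBb × Aabb — consider each gene separately:
A gene: Aa × Aa → 1 AA, 2 Aa, 1 aa → 3 A_ : 1 aa (out of 4)
B gene: Bb × bb → 2 Bb, 2 bb → 2 B_ : 2 bb (out of 4)
Genotype classes (out of 4 × 4 = 16): A_B_ = 3×2 = 6; A_bb = 3×2 = 6; aaB_ = 1×2 = 2; aabb = 1×2 = 2
Apply the phenotype rules: A_B_ (6) + A_bb (6) + aaB_ (2) → colored; aabb (2) → white
Phenotype counts (out of 16): 14 colored, 2 white
white: 2 out of 16 → fraction 1/8
Expected count = 1/8 × 64 = 8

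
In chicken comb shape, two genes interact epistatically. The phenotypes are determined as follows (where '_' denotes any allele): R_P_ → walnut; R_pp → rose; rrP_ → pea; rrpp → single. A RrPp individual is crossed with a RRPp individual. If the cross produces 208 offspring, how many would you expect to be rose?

Cross: RrPp × RRPp — consider each gene separately:
R gene: Rr × RR → 2 RR, 2 Rr → 4 R_ (out of 4)
P gene: Pp × Pp → 1 PP, 2 Pp, 1 pp → 3 P_ : 1 pp (out of 4)
Genotype classes (out of 4 × 4 = 16): R_P_ = 4×3 = 12; R_pp = 4×1 = 4
Apply the phenotype rules: R_P_ (12) → walnut; R_pp (4) → rose
Phenotype counts (out of 16): 12 walnut, 4 rose
rose: 4 out of 16 → fraction 1/4
Expected count = 1/4 × 208 = 52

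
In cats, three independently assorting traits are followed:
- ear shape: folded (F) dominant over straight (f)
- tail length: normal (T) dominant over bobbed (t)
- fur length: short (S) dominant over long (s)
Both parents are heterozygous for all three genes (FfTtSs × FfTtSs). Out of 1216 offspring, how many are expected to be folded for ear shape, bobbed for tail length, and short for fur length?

Trihybrid cross: FfTtSs × FfTtSs
Each trait segregates independently with a 3:1 phenotypic ratio, so each gene contributes 3/4 (dominant) or 1/4 (recessive).
Target: folded (ear shape), bobbed (tail length), short (fur length)
Probability = product of independent per-trait probabilities
= 3/4 × 1/4 × 3/4 = 9/64
Expected count = 9/64 × 1216 = 171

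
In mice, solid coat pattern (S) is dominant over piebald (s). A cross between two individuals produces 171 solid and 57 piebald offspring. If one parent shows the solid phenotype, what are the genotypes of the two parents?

Observed offspring: 171 solid, 57 piebald
The observed ratio simplifies to 3:1. Piebald (ss) offspring appear, so each parent must contribute one s allele. The parent stated to show solid carries S, so it is Ss. The other parent is then either Ss or ss: Ss × ss would give a 1:1 split, whereas Ss × Ss gives 3:1 — matching the data. So both parents are heterozygous (Ss × Ss).
Parent genotypes: Ss × Ss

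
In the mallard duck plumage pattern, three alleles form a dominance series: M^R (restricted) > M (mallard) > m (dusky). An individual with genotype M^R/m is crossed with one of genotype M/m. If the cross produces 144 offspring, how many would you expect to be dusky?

Cross: M^R/m × M/m
Allele dominance: M^R > M > m
Offspring genotypes: 1 M^R/M, 1 M^R/m, 1 M/m, 1 m/m
Phenotype counts: 2 restricted, 1 mallard, 1 dusky
dusky: 1 out of 4 → fraction 1/4
Expected count = 1/4 × 144 = 36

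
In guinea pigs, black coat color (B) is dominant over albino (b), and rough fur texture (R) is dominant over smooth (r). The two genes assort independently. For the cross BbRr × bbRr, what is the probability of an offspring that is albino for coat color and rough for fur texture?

Dihybrid cross BbRr × bbRr — consider each gene separately:
coat color: Bb × bb → 2 Bb, 2 bb → 2 B_ : 2 bb (out of 4)
fur texture: Rr × Rr → 1 RR, 2 Rr, 1 rr → 3 R_ : 1 rr (out of 4)
Looking for: albino (bb) and rough (R_)
P(albino) = 2/4, P(rough) = 3/4
P(both) = 2/4 × 3/4 = 6/16 = 3/8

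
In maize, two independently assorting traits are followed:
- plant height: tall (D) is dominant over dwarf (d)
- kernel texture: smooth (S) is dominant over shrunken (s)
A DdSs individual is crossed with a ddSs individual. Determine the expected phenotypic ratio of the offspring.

Dihybrid cross DdSs × ddSs — consider each gene separately:
plant height: Dd × dd → 2 Dd, 2 dd → 2 D_ : 2 dd (out of 4)
kernel texture: Ss × Ss → 1 SS, 2 Ss, 1 ss → 3 S_ : 1 ss (out of 4)
Combine (counts out of 4 × 4 = 16): tall/smooth (D_S_) = 2×3 = 6; tall/shrunken (D_ss) = 2×1 = 2; dwarf/smooth (ddS_) = 2×3 = 6; dwarf/shrunken (ddss) = 2×1 = 2
Phenotype counts (out of 16): 6 tall/smooth, 2 tall/shrunken, 6 dwarf/smooth, 2 dwarf/shrunken
Ratio: 3 tall/smooth : 1 tall/shrunken : 3 dwarf/smooth : 1 dwarf/shrunken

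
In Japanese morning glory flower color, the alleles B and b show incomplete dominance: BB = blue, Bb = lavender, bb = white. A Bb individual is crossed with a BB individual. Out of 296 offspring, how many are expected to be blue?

Punnett square for Bb × BB:
Offspring genotypes: 2 BB, 2 Bb
Phenotype counts: 2 blue, 2 lavender
blue: 2 out of 4 → fraction 1/2
Expected count = 1/2 × 296 = 148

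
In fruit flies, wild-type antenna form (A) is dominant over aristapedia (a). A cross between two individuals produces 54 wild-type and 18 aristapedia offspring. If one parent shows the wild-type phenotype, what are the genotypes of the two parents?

Observed offspring: 54 wild-type, 18 aristapedia
The observed ratio simplifies to 3:1. Aristapedia (aa) offspring appear, so each parent must contribute one a allele. The parent stated to show wild-type carries A, so it is Aa. The other parent is then either Aa or aa: Aa × aa would give a 1:1 split, whereas Aa × Aa gives 3:1 — matching the data. So both parents are heterozygous (Aa × Aa).
Parent genotypes: Aa × Aa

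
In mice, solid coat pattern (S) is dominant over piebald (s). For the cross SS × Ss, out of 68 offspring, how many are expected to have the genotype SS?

Punnett square for SS × Ss:
Offspring genotypes: 2 SS, 2 Ss
Total offspring: 4
Count with target: 2
Probability: 2/4 = 1/2
Expected count = 1/2 × 68 = 34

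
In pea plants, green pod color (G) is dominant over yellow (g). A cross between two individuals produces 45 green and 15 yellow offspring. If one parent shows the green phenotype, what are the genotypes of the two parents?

Observed offspring: 45 green, 15 yellow
The observed ratio simplifies to 3:1. Yellow (gg) offspring appear, so each parent must contribute one g allele. The parent stated to show green carries G, so it is Gg. The other parent is then either Gg or gg: Gg × gg would give a 1:1 split, whereas Gg × Gg gives 3:1 — matching the data. So both parents are heterozygous (Gg × Gg).
Parent genotypes: Gg × Gg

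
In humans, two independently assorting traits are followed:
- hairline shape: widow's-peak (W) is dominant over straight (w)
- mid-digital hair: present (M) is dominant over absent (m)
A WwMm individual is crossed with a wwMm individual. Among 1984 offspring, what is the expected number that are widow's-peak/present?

Dihybrid cross WwMm × wwMm — consider each gene separately:
hairline shape: Ww × ww → 2 Ww, 2 ww → 2 W_ : 2 ww (out of 4)
mid-digital hair: Mm × Mm → 1 MM, 2 Mm, 1 mm → 3 M_ : 1 mm (out of 4)
Combine (counts out of 4 × 4 = 16): widow's-peak/present (W_M_) = 2×3 = 6; widow's-peak/absent (W_mm) = 2×1 = 2; straight/present (wwM_) = 2×3 = 6; straight/absent (wwmm) = 2×1 = 2
Phenotype counts (out of 16): 6 widow's-peak/present, 2 widow's-peak/absent, 6 straight/present, 2 straight/absent
widow's-peak/present: 6 out of 16 → fraction 3/8
Expected count = 3/8 × 1984 = 744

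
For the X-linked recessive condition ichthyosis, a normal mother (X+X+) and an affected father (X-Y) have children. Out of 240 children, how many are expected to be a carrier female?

Cross: X+X+ × X-Y
Offspring: 2 X+X-, 2 X+Y
Probability of a carrier female: 2/4 = 1/2
Expected count = 1/2 × 240 = 120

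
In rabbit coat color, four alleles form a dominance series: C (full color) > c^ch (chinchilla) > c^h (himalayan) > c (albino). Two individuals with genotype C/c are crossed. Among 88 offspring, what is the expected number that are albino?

Cross: C/c × C/c
Allele dominance: C > c^ch > c^h > c
Offspring genotypes: 1 C/C, 2 C/c, 1 c/c
Phenotype counts: 3 full color, 1 albino
albino: 1 out of 4 → fraction 1/4
Expected count = 1/4 × 88 = 22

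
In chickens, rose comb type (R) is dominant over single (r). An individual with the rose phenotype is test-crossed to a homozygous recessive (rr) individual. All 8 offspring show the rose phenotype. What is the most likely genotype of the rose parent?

Test cross: ? × rr
All offspring are rose.
If the unknown parent were heterozygous (Rr), about half of 8 offspring would be single; none are. The unknown parent is most likely homozygous dominant (RR).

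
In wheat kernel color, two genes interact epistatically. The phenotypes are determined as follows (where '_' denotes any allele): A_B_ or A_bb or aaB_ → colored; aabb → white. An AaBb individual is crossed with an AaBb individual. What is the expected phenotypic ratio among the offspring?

Cross: AaBb × AaBb — consider each gene separately:
A gene: Aa × Aa → 1 AA, 2 Aa, 1 aa → 3 A_ : 1 aa (out of 4)
B gene: Bb × Bb → 1 BB, 2 Bb, 1 bb → 3 B_ : 1 bb (out of 4)
Genotype classes (out of 4 × 4 = 16): A_B_ = 3×3 = 9; A_bb = 3×1 = 3; aaB_ = 1×3 = 3; aabb = 1×1 = 1
Apply the phenotype rules: A_B_ (9) + A_bb (3) + aaB_ (3) → colored; aabb (1) → white
Phenotype counts (out of 16): 15 colored, 1 white
Ratio: 15 colored : 1 white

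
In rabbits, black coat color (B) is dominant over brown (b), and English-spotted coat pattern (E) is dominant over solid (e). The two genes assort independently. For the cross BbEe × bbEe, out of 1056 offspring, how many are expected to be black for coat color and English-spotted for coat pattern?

Dihybrid cross BbEe × bbEe — consider each gene separately:
coat color: Bb × bb → 2 Bb, 2 bb → 2 B_ : 2 bb (out of 4)
coat pattern: Ee × Ee → 1 EE, 2 Ee, 1 ee → 3 E_ : 1 ee (out of 4)
Looking for: black (B_) and English-spotted (E_)
P(black) = 2/4, P(English-spotted) = 3/4
P(both) = 2/4 × 3/4 = 6/16 = 3/8
Expected count = 3/8 × 1056 = 396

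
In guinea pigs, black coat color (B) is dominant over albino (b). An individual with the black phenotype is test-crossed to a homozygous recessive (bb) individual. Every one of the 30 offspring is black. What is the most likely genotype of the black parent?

Test cross: ? × bb
All offspring are black.
If the unknown parent were heterozygous (Bb), about half of 30 offspring would be albino; none are. The unknown parent is most likely homozygous dominant (BB).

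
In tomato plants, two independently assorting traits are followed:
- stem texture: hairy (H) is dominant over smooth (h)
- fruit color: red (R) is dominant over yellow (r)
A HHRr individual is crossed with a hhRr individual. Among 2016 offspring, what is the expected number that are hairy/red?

Dihybrid cross HHRr × hhRr — consider each gene separately:
stem texture: HH × hh → 4 Hh → 4 H_ (out of 4)
fruit color: Rr × Rr → 1 RR, 2 Rr, 1 rr → 3 R_ : 1 rr (out of 4)
Combine (counts out of 4 × 4 = 16): hairy/red (H_R_) = 4×3 = 12; hairy/yellow (H_rr) = 4×1 = 4
Phenotype counts (out of 16): 12 hairy/red, 4 hairy/yellow
hairy/red: 12 out of 16 → fraction 3/4
Expected count = 3/4 × 2016 = 1512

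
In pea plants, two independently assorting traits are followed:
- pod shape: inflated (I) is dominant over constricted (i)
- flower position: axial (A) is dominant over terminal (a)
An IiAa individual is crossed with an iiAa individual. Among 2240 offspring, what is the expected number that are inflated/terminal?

Dihybrid cross IiAa × iiAa — consider each gene separately:
pod shape: Ii × ii → 2 Ii, 2 ii → 2 I_ : 2 ii (out of 4)
flower position: Aa × Aa → 1 AA, 2 Aa, 1 aa → 3 A_ : 1 aa (out of 4)
Combine (counts out of 4 × 4 = 16): inflated/axial (I_A_) = 2×3 = 6; inflated/terminal (I_aa) = 2×1 = 2; constricted/axial (iiA_) = 2×3 = 6; constricted/terminal (iiaa) = 2×1 = 2
Phenotype counts (out of 16): 6 inflated/axial, 2 inflated/terminal, 6 constricted/axial, 2 constricted/terminal
inflated/terminal: 2 out of 16 → fraction 1/8
Expected count = 1/8 × 2240 = 280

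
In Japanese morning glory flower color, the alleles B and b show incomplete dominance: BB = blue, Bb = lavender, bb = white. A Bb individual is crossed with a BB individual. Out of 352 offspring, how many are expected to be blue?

Punnett square for Bb × BB:
Offspring genotypes: 2 BB, 2 Bb
Phenotype counts: 2 blue, 2 lavender
blue: 2 out of 4 → fraction 1/2
Expected count = 1/2 × 352 = 176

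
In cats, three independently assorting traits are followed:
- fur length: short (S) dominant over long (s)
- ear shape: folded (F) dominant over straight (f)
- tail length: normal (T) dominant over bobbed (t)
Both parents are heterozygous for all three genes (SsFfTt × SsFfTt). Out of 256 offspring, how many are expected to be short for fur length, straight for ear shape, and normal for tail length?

Trihybrid cross: SsFfTt × SsFfTt
Each trait segregates independently with a 3:1 phenotypic ratio, so each gene contributes 3/4 (dominant) or 1/4 (recessive).
Target: short (fur length), straight (ear shape), normal (tail length)
Probability = product of independent per-trait probabilities
= 3/4 × 1/4 × 3/4 = 9/64
Expected count = 9/64 × 256 = 36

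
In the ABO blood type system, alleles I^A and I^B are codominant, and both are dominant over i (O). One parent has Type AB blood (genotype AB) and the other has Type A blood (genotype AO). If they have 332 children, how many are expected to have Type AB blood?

Cross: AB × AO
Possible offspring genotypes: 1 AA, 1 AO, 1 AB, 1 BO
Blood type counts: 2 Type A, 1 Type AB, 1 Type B
Probability of Type AB: 1/4
Expected count = 1/4 × 332 = 83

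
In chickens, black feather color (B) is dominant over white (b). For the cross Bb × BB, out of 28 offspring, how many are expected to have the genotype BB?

Punnett square for Bb × BB:
Offspring genotypes: 2 BB, 2 Bb
Total offspring: 4
Count with target: 2
Probability: 2/4 = 1/2
Expected count = 1/2 × 28 = 14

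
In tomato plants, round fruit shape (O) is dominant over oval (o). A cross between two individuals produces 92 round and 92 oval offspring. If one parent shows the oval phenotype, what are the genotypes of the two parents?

Observed offspring: 92 round, 92 oval
The observed ratio simplifies to 1:1. One parent shows oval, so its genotype must be oo. A 1:1 offspring split requires the other parent to be heterozygous (Oo).
Parent genotypes: oo × Oo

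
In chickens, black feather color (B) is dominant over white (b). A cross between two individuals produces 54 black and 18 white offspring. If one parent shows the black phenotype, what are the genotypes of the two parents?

Observed offspring: 54 black, 18 white
The observed ratio simplifies to 3:1. White (bb) offspring appear, so each parent must contribute one b allele. The parent stated to show black carries B, so it is Bb. The other parent is then either Bb or bb: Bb × bb would give a 1:1 split, whereas Bb × Bb gives 3:1 — matching the data. So both parents are heterozygous (Bb × Bb).
Parent genotypes: Bb × Bb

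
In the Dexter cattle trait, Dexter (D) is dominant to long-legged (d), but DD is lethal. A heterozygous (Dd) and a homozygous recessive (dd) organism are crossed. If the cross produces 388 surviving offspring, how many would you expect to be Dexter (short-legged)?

Cross: Dd × dd
Punnett square offspring (before lethality): 2 Dd, 2 dd
No DD offspring are produced in this cross.
Dexter (short-legged): 2 out of 4 → fraction 1/2
Expected count = 1/2 × 388 = 194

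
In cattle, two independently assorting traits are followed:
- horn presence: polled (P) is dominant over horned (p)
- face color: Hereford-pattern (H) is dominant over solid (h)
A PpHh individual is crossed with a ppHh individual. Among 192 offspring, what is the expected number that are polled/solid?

Dihybrid cross PpHh × ppHh — consider each gene separately:
horn presence: Pp × pp → 2 Pp, 2 pp → 2 P_ : 2 pp (out of 4)
face color: Hh × Hh → 1 HH, 2 Hh, 1 hh → 3 H_ : 1 hh (out of 4)
Combine (counts out of 4 × 4 = 16): polled/Hereford-pattern (P_H_) = 2×3 = 6; polled/solid (P_hh) = 2×1 = 2; horned/Hereford-pattern (ppH_) = 2×3 = 6; horned/solid (pphh) = 2×1 = 2
Phenotype counts (out of 16): 6 polled/Hereford-pattern, 2 polled/solid, 6 horned/Hereford-pattern, 2 horned/solid
polled/solid: 2 out of 16 → fraction 1/8
Expected count = 1/8 × 192 = 24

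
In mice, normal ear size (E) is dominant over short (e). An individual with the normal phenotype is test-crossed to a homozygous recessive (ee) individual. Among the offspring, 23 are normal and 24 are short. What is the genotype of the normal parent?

Test cross: ? × ee
Offspring: 23 normal, 24 short — approximately 1:1.
A 1:1 ratio in a test cross indicates the unknown parent is heterozygous (Ee).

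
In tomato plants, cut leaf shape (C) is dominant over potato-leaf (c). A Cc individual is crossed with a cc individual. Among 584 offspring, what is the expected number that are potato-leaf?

Punnett square for Cc × cc:
Offspring genotypes: 2 Cc, 2 cc
cut: 2, potato-leaf: 2
potato-leaf: 2 out of 4 → fraction 1/2
Expected count = 1/2 × 584 = 292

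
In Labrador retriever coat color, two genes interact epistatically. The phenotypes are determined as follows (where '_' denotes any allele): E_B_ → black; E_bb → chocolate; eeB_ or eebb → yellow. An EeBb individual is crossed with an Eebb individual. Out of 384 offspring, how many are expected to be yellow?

Cross: EeBb × Eebb — consider each gene separately:
E gene: Ee × Ee → 1 EE, 2 Ee, 1 ee → 3 E_ : 1 ee (out of 4)
B gene: Bb × bb → 2 Bb, 2 bb → 2 B_ : 2 bb (out of 4)
Genotype classes (out of 4 × 4 = 16): E_B_ = 3×2 = 6; E_bb = 3×2 = 6; eeB_ = 1×2 = 2; eebb = 1×2 = 2
Apply the phenotype rules: E_B_ (6) → black; E_bb (6) → chocolate; eeB_ (2) + eebb (2) → yellow
Phenotype counts (out of 16): 6 black, 6 chocolate, 4 yellow
yellow: 4 out of 16 → fraction 1/4
Expected count = 1/4 × 384 = 96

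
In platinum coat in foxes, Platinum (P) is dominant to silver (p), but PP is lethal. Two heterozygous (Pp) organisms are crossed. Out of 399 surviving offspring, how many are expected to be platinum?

Cross: Pp × Pp
Punnett square offspring (before lethality): 1 PP, 2 Pp, 1 pp
The PP genotype is lethal (embryos die); surviving offspring: 2 Pp, 1 pp
platinum: 2 out of 3 → fraction 2/3
Expected count = 2/3 × 399 = 266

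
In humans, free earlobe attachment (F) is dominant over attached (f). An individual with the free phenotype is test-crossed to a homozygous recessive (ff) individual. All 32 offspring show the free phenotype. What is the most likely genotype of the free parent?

Test cross: ? × ff
All offspring are free.
If the unknown parent were heterozygous (Ff), about half of 32 offspring would be attached; none are. The unknown parent is most likely homozygous dominant (FF).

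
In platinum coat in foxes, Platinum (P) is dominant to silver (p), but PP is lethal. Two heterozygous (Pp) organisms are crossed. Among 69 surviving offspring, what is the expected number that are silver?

Cross: Pp × Pp
Punnett square offspring (before lethality): 1 PP, 2 Pp, 1 pp
The PP genotype is lethal (embryos die); surviving offspring: 2 Pp, 1 pp
silver: 1 out of 3 → fraction 1/3
Expected count = 1/3 × 69 = 23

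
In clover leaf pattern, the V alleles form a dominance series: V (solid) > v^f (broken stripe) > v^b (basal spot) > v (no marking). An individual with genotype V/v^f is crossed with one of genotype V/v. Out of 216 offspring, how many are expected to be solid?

Cross: V/v^f × V/v
Allele dominance: V > v^f > v^b > v
Offspring genotypes: 1 V/V, 1 V/v, 1 V/v^f, 1 v^f/v
Phenotype counts: 3 solid, 1 broken stripe
solid: 3 out of 4 → fraction 3/4
Expected count = 3/4 × 216 = 162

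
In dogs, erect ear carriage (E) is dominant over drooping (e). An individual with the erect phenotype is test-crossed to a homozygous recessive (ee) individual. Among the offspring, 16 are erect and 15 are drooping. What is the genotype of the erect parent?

Test cross: ? × ee
Offspring: 16 erect, 15 drooping — approximately 1:1.
A 1:1 ratio in a test cross indicates the unknown parent is heterozygous (Ee).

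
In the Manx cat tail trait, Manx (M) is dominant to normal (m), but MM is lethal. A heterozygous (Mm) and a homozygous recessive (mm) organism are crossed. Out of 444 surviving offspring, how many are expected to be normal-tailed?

Cross: Mm × mm
Punnett square offspring (before lethality): 2 Mm, 2 mm
No MM offspring are produced in this cross.
normal-tailed: 2 out of 4 → fraction 1/2
Expected count = 1/2 × 444 = 222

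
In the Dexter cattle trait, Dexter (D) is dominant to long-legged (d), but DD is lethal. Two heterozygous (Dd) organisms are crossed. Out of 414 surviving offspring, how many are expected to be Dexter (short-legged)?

Cross: Dd × Dd
Punnett square offspring (before lethality): 1 DD, 2 Dd, 1 dd
The DD genotype is lethal (embryos die); surviving offspring: 2 Dd, 1 dd
Dexter (short-legged): 2 out of 3 → fraction 2/3
Expected count = 2/3 × 414 = 276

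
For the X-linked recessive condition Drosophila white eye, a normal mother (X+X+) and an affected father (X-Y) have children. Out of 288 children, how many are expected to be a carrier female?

Cross: X+X+ × X-Y
Offspring: 2 X+X-, 2 X+Y
Probability of a carrier female: 2/4 = 1/2
Expected count = 1/2 × 288 = 144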